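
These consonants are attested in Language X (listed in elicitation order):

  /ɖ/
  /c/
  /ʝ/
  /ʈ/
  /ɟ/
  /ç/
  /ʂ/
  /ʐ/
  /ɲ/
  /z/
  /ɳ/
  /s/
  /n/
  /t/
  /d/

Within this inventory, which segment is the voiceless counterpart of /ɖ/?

/ɖ/ is a voiced retroflex stop.
The voiceless counterpart is a voiceless retroflex stop — in this inventory, /ʈ/.

/ʈ/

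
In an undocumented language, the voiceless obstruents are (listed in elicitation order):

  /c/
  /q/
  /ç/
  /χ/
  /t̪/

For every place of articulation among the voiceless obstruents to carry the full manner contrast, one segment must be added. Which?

/θ/

place of articulation  stop      fricative
dental            t̪        —       
palatal           c         ç       
uvular            q         χ       
The dental row has no fricative member, so the gap is the dental fricative /θ/.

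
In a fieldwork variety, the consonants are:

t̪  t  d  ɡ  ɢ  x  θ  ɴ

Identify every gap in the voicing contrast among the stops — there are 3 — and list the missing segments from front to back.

/d̪/, /k/, /q/

place of articulation  voiceless  voiced  
dental            t̪        —       
alveolar          t         d       
velar             —         ɡ       
uvular            —         ɢ       
Gaps, from front to back: dental lacks voiced (/d̪/); velar lacks voiceless (/k/); uvular lacks voiceless (/q/).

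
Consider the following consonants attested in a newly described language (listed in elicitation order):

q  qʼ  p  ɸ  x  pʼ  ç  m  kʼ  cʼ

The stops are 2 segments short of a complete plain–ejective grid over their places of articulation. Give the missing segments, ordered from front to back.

/c/, /k/

place of articulation  plain     ejective
bilabial          p         pʼ      
palatal           —         cʼ      
velar             —         kʼ      
uvular            q         qʼ      
Gaps, from front to back: palatal lacks plain (/c/); velar lacks plain (/k/).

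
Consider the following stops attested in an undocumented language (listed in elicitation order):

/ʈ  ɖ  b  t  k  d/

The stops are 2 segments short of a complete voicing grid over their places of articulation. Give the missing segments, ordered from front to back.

Voiceless: /t/ (alveolar), /ʈ/ (retroflex), /k/ (velar).
Voiced: /b/ (bilabial), /d/ (alveolar), /ɖ/ (retroflex).
Gaps, from front to back: bilabial lacks voiceless (/p/); velar lacks voiced (/ɡ/).

/p/, /ɡ/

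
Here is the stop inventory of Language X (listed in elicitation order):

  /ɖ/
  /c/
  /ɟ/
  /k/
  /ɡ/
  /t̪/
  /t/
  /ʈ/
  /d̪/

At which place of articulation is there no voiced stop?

dental: voiceless /t̪/, voiced /d̪/.
alveolar: voiceless /t/, voiced —.
retroflex: voiceless /ʈ/, voiced /ɖ/.
palatal: voiceless /c/, voiced /ɟ/.
velar: voiceless /k/, voiced /ɡ/.
Every place of articulation has a voiced member except alveolar, where /d/ would be expected.

alveolar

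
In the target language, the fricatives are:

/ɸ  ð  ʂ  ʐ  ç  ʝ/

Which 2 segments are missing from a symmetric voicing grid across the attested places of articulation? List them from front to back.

bilabial: voiceless /ɸ/, voiced —.
dental: voiceless —, voiced /ð/.
retroflex: voiceless /ʂ/, voiced /ʐ/.
palatal: voiceless /ç/, voiced /ʝ/.
Gaps, from front to back: bilabial lacks voiced (/β/); dental lacks voiceless (/θ/).

/β/, /θ/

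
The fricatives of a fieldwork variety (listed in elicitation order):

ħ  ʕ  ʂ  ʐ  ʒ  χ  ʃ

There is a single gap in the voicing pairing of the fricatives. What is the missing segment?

/ʁ/

place of articulation  voiceless  voiced  
postalveolar      ʃ         ʒ       
retroflex         ʂ         ʐ       
uvular            χ         —       
pharyngeal        ħ         ʕ       
The uvular row has no voiced member, so the gap is the voiced uvular fricative /ʁ/.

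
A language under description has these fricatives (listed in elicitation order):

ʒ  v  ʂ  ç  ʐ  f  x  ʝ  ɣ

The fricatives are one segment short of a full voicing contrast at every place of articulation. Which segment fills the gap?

Voiceless: /f/ (labiodental), /ʂ/ (retroflex), /ç/ (palatal), /x/ (velar).
Voiced: /v/ (labiodental), /ʒ/ (postalveolar), /ʐ/ (retroflex), /ʝ/ (palatal), /ɣ/ (velar).
The postalveolar row has no voiceless member, so the gap is the voiceless postalveolar fricative /ʃ/.

/ʃ/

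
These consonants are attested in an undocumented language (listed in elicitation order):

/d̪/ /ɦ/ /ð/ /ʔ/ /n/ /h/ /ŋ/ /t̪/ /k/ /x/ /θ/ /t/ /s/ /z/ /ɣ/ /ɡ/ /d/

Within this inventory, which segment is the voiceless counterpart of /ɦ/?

/ɦ/ is a voiced glottal fricative.
The voiceless counterpart is a voiceless glottal fricative — in this inventory, /h/.

/h/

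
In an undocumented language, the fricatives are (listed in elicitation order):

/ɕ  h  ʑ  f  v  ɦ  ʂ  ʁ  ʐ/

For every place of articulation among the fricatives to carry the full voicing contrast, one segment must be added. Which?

Voiceless: /f/ (labiodental), /ʂ/ (retroflex), /ɕ/ (alveolo-palatal), /h/ (glottal).
Voiced: /v/ (labiodental), /ʐ/ (retroflex), /ʑ/ (alveolo-palatal), /ʁ/ (uvular), /ɦ/ (glottal).
The uvular row has no voiceless member, so the gap is the voiceless uvular fricative /χ/.

/χ/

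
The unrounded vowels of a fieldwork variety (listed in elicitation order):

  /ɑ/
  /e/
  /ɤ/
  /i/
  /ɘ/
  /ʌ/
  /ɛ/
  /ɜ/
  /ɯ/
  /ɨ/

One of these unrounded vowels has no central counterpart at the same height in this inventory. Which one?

High: /i/ ~ /ɨ/ ~ /ɯ/
High-mid: /e/ ~ /ɘ/ ~ /ɤ/
Low-mid: /ɛ/ ~ /ɜ/ ~ /ʌ/
Low: only /ɑ/ (back); no central partner.
So /ɑ/ is the unpaired segment.

/ɑ/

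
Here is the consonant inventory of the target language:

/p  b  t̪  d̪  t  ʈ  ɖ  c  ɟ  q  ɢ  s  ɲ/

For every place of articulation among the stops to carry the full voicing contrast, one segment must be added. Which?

bilabial: voiceless /p/, voiced /b/.
dental: voiceless /t̪/, voiced /d̪/.
alveolar: voiceless /t/, voiced —.
retroflex: voiceless /ʈ/, voiced /ɖ/.
palatal: voiceless /c/, voiced /ɟ/.
uvular: voiceless /q/, voiced /ɢ/.
The alveolar row has no voiced member, so the gap is the voiced alveolar stop /d/.

/d/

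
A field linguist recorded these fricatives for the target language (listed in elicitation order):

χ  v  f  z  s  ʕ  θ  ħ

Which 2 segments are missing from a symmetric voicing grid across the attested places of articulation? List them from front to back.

labiodental: voiceless /f/, voiced /v/.
dental: voiceless /θ/, voiced —.
alveolar: voiceless /s/, voiced /z/.
uvular: voiceless /χ/, voiced —.
pharyngeal: voiceless /ħ/, voiced /ʕ/.
Gaps, from front to back: dental lacks voiced (/ð/); uvular lacks voiced (/ʁ/).

/ð/, /ʁ/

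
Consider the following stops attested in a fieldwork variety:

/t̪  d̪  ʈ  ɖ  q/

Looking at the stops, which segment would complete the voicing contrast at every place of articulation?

place of articulation  voiceless  voiced  
dental            t̪        d̪      
retroflex         ʈ         ɖ       
uvular            q         —       
The uvular row has no voiced member, so the gap is the voiced uvular stop /ɢ/.

/ɢ/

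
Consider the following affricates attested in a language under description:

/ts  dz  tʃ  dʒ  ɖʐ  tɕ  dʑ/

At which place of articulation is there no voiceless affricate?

Voiceless: /ts/ (alveolar), /tʃ/ (postalveolar), /tɕ/ (alveolo-palatal).
Voiced: /dz/ (alveolar), /dʒ/ (postalveolar), /ɖʐ/ (retroflex), /dʑ/ (alveolo-palatal).
Every place of articulation has a voiceless member except retroflex, where /ʈʂ/ would be expected.

retroflex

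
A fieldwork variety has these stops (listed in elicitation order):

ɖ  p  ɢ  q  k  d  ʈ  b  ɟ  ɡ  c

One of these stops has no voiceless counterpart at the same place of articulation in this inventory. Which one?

/d/

Bilabial: /p/ ~ /b/
Retroflex: /ʈ/ ~ /ɖ/
Palatal: /c/ ~ /ɟ/
Velar: /k/ ~ /ɡ/
Uvular: /q/ ~ /ɢ/
Alveolar: only /d/ (voiced); no voiceless partner.
So /d/ is the unpaired segment.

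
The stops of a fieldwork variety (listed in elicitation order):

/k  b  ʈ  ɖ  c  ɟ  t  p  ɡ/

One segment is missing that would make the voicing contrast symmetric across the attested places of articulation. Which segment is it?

bilabial: voiceless /p/, voiced /b/.
alveolar: voiceless /t/, voiced —.
retroflex: voiceless /ʈ/, voiced /ɖ/.
palatal: voiceless /c/, voiced /ɟ/.
velar: voiceless /k/, voiced /ɡ/.
The alveolar row has no voiced member, so the gap is the voiced alveolar stop /d/.

/d/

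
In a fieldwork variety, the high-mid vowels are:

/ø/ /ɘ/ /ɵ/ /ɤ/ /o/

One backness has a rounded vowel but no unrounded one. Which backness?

Unrounded: /ɘ/ (central), /ɤ/ (back).
Rounded: /ø/ (front), /ɵ/ (central), /o/ (back).
Every backness has an unrounded member except front, where /e/ would be expected.

front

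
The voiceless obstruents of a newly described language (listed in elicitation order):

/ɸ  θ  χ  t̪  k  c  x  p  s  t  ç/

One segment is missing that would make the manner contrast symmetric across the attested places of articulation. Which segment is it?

place of articulation  stop      fricative
bilabial          p         ɸ       
dental            t̪        θ       
alveolar          t         s       
palatal           c         ç       
velar             k         x       
uvular            —         χ       
The uvular row has no stop member, so the gap is the uvular stop /q/.

/q/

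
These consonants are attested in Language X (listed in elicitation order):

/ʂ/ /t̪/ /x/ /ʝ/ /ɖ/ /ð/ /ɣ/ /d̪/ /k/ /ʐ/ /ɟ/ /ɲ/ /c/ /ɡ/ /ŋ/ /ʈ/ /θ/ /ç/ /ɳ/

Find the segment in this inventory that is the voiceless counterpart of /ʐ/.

/ʂ/

/ʐ/ is a voiced retroflex fricative.
The voiceless counterpart is a voiceless retroflex fricative — in this inventory, /ʂ/.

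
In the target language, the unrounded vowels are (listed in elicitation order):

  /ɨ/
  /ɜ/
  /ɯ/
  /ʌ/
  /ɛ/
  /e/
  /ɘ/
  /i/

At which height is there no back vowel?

high-mid

high: front /i/, central /ɨ/, back /ɯ/.
high-mid: front /e/, central /ɘ/, back —.
low-mid: front /ɛ/, central /ɜ/, back /ʌ/.
Every height has a back member except high-mid, where /ɤ/ would be expected.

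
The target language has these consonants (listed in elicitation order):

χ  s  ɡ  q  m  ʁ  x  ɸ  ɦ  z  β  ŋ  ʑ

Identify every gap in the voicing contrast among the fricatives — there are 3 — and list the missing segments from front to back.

bilabial: voiceless /ɸ/, voiced /β/.
alveolar: voiceless /s/, voiced /z/.
alveolo-palatal: voiceless —, voiced /ʑ/.
velar: voiceless /x/, voiced —.
uvular: voiceless /χ/, voiced /ʁ/.
glottal: voiceless —, voiced /ɦ/.
Gaps, from front to back: alveolo-palatal lacks voiceless (/ɕ/); velar lacks voiced (/ɣ/); glottal lacks voiceless (/h/).

/ɕ/, /ɣ/, /h/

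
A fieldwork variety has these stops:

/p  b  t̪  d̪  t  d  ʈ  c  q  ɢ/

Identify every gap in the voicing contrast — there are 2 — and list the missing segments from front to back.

place of articulation  voiceless  voiced  
bilabial          p         b       
dental            t̪        d̪      
alveolar          t         d       
retroflex         ʈ         —       
palatal           c         —       
uvular            q         ɢ       
Gaps, from front to back: retroflex lacks voiced (/ɖ/); palatal lacks voiced (/ɟ/).

/ɖ/, /ɟ/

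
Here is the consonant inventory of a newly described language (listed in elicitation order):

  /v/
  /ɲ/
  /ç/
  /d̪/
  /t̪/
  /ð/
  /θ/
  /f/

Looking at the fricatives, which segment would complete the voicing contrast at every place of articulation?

labiodental: voiceless /f/, voiced /v/.
dental: voiceless /θ/, voiced /ð/.
palatal: voiceless /ç/, voiced —.
The palatal row has no voiced member, so the gap is the voiced palatal fricative /ʝ/.

/ʝ/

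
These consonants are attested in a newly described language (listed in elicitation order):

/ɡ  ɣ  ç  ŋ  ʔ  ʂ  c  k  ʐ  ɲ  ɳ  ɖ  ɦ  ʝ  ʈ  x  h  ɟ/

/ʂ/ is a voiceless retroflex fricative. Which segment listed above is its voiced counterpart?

The voiced counterpart is a voiced retroflex fricative — in this inventory, /ʐ/.

/ʐ/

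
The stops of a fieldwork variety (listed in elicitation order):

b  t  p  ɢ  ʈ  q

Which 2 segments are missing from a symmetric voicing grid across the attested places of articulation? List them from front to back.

/d/, /ɖ/

bilabial: voiceless /p/, voiced /b/.
alveolar: voiceless /t/, voiced —.
retroflex: voiceless /ʈ/, voiced —.
uvular: voiceless /q/, voiced /ɢ/.
Gaps, from front to back: alveolar lacks voiced (/d/); retroflex lacks voiced (/ɖ/).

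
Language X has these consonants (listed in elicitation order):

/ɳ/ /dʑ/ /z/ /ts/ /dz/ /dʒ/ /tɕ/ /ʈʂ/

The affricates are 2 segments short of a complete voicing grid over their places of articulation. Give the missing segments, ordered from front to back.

/tʃ/, /ɖʐ/

place of articulation  voiceless  voiced  
alveolar          ts        dz      
postalveolar      —         dʒ      
retroflex         ʈʂ        —       
alveolo-palatal   tɕ        dʑ      
Gaps, from front to back: postalveolar lacks voiceless (/tʃ/); retroflex lacks voiced (/ɖʐ/).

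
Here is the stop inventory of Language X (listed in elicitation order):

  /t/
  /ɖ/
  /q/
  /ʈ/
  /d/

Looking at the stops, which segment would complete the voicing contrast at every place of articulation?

/ɢ/

place of articulation  voiceless  voiced  
alveolar          t         d       
retroflex         ʈ         ɖ       
uvular            q         —       
The uvular row has no voiced member, so the gap is the voiced uvular stop /ɢ/.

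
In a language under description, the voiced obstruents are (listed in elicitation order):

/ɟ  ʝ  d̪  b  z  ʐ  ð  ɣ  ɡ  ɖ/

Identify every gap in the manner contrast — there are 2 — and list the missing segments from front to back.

Stop: /b/ (bilabial), /d̪/ (dental), /ɖ/ (retroflex), /ɟ/ (palatal), /ɡ/ (velar).
Fricative: /ð/ (dental), /z/ (alveolar), /ʐ/ (retroflex), /ʝ/ (palatal), /ɣ/ (velar).
Gaps, from front to back: bilabial lacks fricative (/β/); alveolar lacks stop (/d/).

/β/, /d/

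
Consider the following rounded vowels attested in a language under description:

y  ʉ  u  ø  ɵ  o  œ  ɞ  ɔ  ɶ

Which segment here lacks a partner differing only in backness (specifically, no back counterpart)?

/ɶ/

High: /y/ ~ /ʉ/ ~ /u/
High-mid: /ø/ ~ /ɵ/ ~ /o/
Low-mid: /œ/ ~ /ɞ/ ~ /ɔ/
Low: only /ɶ/ (front); no back partner.
So /ɶ/ is the unpaired segment.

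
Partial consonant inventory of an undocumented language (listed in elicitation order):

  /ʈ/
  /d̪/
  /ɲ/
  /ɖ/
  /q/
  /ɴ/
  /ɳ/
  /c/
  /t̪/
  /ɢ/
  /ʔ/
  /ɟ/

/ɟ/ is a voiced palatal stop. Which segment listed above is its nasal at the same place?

The nasal at the same place is a palatal nasal — in this inventory, /ɲ/.

/ɲ/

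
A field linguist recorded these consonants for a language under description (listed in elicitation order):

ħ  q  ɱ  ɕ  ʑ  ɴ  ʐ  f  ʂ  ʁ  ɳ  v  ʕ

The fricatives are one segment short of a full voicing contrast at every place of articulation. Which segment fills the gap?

/χ/

Voiceless: /f/ (labiodental), /ʂ/ (retroflex), /ɕ/ (alveolo-palatal), /ħ/ (pharyngeal).
Voiced: /v/ (labiodental), /ʐ/ (retroflex), /ʑ/ (alveolo-palatal), /ʁ/ (uvular), /ʕ/ (pharyngeal).
The uvular row has no voiceless member, so the gap is the voiceless uvular fricative /χ/.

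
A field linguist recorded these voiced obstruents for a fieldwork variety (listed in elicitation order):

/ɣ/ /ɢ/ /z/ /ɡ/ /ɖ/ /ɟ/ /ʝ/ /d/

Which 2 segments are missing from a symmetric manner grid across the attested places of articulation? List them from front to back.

/ʐ/, /ʁ/

place of articulation  stop      fricative
alveolar          d         z       
retroflex         ɖ         —       
palatal           ɟ         ʝ       
velar             ɡ         ɣ       
uvular            ɢ         —       
Gaps, from front to back: retroflex lacks fricative (/ʐ/); uvular lacks fricative (/ʁ/).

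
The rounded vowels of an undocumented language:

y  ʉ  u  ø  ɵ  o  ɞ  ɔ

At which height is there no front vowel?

Front: /y/ (high), /ø/ (high-mid).
Central: /ʉ/ (high), /ɵ/ (high-mid), /ɞ/ (low-mid).
Back: /u/ (high), /o/ (high-mid), /ɔ/ (low-mid).
Every height has a front member except low-mid, where /œ/ would be expected.

low-mid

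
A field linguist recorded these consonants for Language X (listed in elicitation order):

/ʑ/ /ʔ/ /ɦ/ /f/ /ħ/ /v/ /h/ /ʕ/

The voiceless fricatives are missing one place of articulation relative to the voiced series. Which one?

labiodental: voiceless /f/, voiced /v/.
alveolo-palatal: voiceless —, voiced /ʑ/.
pharyngeal: voiceless /ħ/, voiced /ʕ/.
glottal: voiceless /h/, voiced /ɦ/.
Every place of articulation has a voiceless member except alveolo-palatal, where /ɕ/ would be expected.

alveolo-palatal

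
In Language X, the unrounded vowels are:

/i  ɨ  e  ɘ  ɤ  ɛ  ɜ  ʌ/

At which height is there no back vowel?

high: front /i/, central /ɨ/, back —.
high-mid: front /e/, central /ɘ/, back /ɤ/.
low-mid: front /ɛ/, central /ɜ/, back /ʌ/.
Every height has a back member except high, where /ɯ/ would be expected.

high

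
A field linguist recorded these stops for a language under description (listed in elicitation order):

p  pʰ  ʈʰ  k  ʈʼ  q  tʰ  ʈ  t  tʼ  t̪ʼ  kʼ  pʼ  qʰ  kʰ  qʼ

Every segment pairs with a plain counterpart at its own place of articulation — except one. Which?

/t̪ʼ/

Bilabial: /p/ ~ /pʰ/ ~ /pʼ/
Alveolar: /t/ ~ /tʰ/ ~ /tʼ/
Retroflex: /ʈ/ ~ /ʈʰ/ ~ /ʈʼ/
Velar: /k/ ~ /kʰ/ ~ /kʼ/
Uvular: /q/ ~ /qʰ/ ~ /qʼ/
Dental: only /t̪ʼ/ (ejective); no plain partner.
So /t̪ʼ/ is the unpaired segment.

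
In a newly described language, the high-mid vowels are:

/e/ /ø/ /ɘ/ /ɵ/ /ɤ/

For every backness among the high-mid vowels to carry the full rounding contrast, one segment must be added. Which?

/o/

front: unrounded /e/, rounded /ø/.
central: unrounded /ɘ/, rounded /ɵ/.
back: unrounded /ɤ/, rounded —.
The back row has no rounded member, so the gap is the back rounded vowel /o/.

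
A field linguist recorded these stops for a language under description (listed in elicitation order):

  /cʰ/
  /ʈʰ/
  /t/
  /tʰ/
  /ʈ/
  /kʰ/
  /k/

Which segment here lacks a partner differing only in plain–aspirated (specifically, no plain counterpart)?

/cʰ/

Alveolar: /t/ ~ /tʰ/
Retroflex: /ʈ/ ~ /ʈʰ/
Velar: /k/ ~ /kʰ/
Palatal: only /cʰ/ (aspirated); no plain partner.
So /cʰ/ is the unpaired segment.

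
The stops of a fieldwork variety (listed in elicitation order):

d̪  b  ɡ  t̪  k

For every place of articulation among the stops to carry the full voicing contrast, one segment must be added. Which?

/p/

place of articulation  voiceless  voiced  
bilabial          —         b       
dental            t̪        d̪      
velar             k         ɡ       
The bilabial row has no voiceless member, so the gap is the voiceless bilabial stop /p/.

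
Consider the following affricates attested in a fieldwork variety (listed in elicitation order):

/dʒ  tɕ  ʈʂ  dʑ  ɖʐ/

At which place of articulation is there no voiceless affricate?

postalveolar: voiceless —, voiced /dʒ/.
retroflex: voiceless /ʈʂ/, voiced /ɖʐ/.
alveolo-palatal: voiceless /tɕ/, voiced /dʑ/.
Every place of articulation has a voiceless member except postalveolar, where /tʃ/ would be expected.

postalveolar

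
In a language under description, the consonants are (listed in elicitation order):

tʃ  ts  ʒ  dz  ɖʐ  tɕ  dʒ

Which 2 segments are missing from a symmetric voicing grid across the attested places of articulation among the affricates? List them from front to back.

Voiceless: /ts/ (alveolar), /tʃ/ (postalveolar), /tɕ/ (alveolo-palatal).
Voiced: /dz/ (alveolar), /dʒ/ (postalveolar), /ɖʐ/ (retroflex).
Gaps, from front to back: retroflex lacks voiceless (/ʈʂ/); alveolo-palatal lacks voiced (/dʑ/).

/ʈʂ/, /dʑ/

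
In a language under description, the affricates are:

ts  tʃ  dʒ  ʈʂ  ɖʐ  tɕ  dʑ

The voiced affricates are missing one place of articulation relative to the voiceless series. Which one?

alveolar

Voiceless: /ts/ (alveolar), /tʃ/ (postalveolar), /ʈʂ/ (retroflex), /tɕ/ (alveolo-palatal).
Voiced: /dʒ/ (postalveolar), /ɖʐ/ (retroflex), /dʑ/ (alveolo-palatal).
Every place of articulation has a voiced member except alveolar, where /dz/ would be expected.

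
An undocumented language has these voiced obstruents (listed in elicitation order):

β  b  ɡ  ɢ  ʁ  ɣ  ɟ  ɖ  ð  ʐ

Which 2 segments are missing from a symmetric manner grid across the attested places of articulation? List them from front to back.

/d̪/, /ʝ/

place of articulation  stop      fricative
bilabial          b         β       
dental            —         ð       
retroflex         ɖ         ʐ       
palatal           ɟ         —       
velar             ɡ         ɣ       
uvular            ɢ         ʁ       
Gaps, from front to back: dental lacks stop (/d̪/); palatal lacks fricative (/ʝ/).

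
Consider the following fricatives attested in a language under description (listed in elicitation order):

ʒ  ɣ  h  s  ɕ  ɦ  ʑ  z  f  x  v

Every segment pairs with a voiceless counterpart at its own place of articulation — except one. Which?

/ʒ/

Labiodental: /f/ ~ /v/
Alveolar: /s/ ~ /z/
Alveolo-palatal: /ɕ/ ~ /ʑ/
Velar: /x/ ~ /ɣ/
Glottal: /h/ ~ /ɦ/
Postalveolar: only /ʒ/ (voiced); no voiceless partner.
So /ʒ/ is the unpaired segment.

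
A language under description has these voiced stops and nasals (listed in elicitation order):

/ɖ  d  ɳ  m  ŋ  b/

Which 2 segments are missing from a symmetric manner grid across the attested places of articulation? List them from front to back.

/n/, /ɡ/

bilabial: oral stop /b/, nasal /m/.
alveolar: oral stop /d/, nasal —.
retroflex: oral stop /ɖ/, nasal /ɳ/.
velar: oral stop —, nasal /ŋ/.
Gaps, from front to back: alveolar lacks nasal (/n/); velar lacks oral stop (/ɡ/).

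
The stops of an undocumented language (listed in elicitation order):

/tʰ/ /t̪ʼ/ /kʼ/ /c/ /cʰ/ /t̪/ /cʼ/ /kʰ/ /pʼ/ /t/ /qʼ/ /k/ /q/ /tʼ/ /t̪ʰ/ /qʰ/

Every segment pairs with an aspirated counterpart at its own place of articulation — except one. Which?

/pʼ/

Dental: /t̪/ ~ /t̪ʰ/ ~ /t̪ʼ/
Alveolar: /t/ ~ /tʰ/ ~ /tʼ/
Palatal: /c/ ~ /cʰ/ ~ /cʼ/
Velar: /k/ ~ /kʰ/ ~ /kʼ/
Uvular: /q/ ~ /qʰ/ ~ /qʼ/
Bilabial: only /pʼ/ (ejective); no aspirated partner.
So /pʼ/ is the unpaired segment.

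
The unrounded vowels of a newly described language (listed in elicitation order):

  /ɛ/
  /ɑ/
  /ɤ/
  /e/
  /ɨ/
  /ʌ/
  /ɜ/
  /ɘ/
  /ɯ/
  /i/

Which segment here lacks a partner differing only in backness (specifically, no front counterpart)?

/ɑ/

High: /i/ ~ /ɨ/ ~ /ɯ/
High-mid: /e/ ~ /ɘ/ ~ /ɤ/
Low-mid: /ɛ/ ~ /ɜ/ ~ /ʌ/
Low: only /ɑ/ (back); no front partner.
So /ɑ/ is the unpaired segment.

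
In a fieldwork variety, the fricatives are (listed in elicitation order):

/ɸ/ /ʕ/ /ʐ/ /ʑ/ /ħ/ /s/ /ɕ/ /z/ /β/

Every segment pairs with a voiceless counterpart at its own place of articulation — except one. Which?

Bilabial: /ɸ/ ~ /β/
Alveolar: /s/ ~ /z/
Alveolo-palatal: /ɕ/ ~ /ʑ/
Pharyngeal: /ħ/ ~ /ʕ/
Retroflex: only /ʐ/ (voiced); no voiceless partner.
So /ʐ/ is the unpaired segment.

/ʐ/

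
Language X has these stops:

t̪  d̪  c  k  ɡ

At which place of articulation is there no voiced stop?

palatal

Voiceless: /t̪/ (dental), /c/ (palatal), /k/ (velar).
Voiced: /d̪/ (dental), /ɡ/ (velar).
Every place of articulation has a voiced member except palatal, where /ɟ/ would be expected.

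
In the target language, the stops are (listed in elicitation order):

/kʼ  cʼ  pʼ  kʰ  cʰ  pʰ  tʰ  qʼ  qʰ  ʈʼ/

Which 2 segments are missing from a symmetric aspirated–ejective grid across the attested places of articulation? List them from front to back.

bilabial: aspirated /pʰ/, ejective /pʼ/.
alveolar: aspirated /tʰ/, ejective —.
retroflex: aspirated —, ejective /ʈʼ/.
palatal: aspirated /cʰ/, ejective /cʼ/.
velar: aspirated /kʰ/, ejective /kʼ/.
uvular: aspirated /qʰ/, ejective /qʼ/.
Gaps, from front to back: alveolar lacks ejective (/tʼ/); retroflex lacks aspirated (/ʈʰ/).

/tʼ/, /ʈʰ/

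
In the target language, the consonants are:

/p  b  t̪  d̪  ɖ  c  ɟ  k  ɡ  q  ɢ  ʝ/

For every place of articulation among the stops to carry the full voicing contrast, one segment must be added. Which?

/ʈ/

place of articulation  voiceless  voiced  
bilabial          p         b       
dental            t̪        d̪      
retroflex         —         ɖ       
palatal           c         ɟ       
velar             k         ɡ       
uvular            q         ɢ       
The retroflex row has no voiceless member, so the gap is the voiceless retroflex stop /ʈ/.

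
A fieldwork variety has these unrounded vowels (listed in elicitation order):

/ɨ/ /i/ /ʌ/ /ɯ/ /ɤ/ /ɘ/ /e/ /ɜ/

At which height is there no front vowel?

high: front /i/, central /ɨ/, back /ɯ/.
high-mid: front /e/, central /ɘ/, back /ɤ/.
low-mid: front —, central /ɜ/, back /ʌ/.
Every height has a front member except low-mid, where /ɛ/ would be expected.

low-mid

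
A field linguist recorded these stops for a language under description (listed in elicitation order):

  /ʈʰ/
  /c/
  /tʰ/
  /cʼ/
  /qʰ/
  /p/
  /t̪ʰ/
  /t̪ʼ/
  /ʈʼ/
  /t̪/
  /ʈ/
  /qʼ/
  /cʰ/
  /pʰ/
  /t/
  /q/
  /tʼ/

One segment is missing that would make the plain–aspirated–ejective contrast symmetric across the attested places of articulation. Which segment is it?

/pʼ/

Plain: /p/ (bilabial), /t̪/ (dental), /t/ (alveolar), /ʈ/ (retroflex), /c/ (palatal), /q/ (uvular).
Aspirated: /pʰ/ (bilabial), /t̪ʰ/ (dental), /tʰ/ (alveolar), /ʈʰ/ (retroflex), /cʰ/ (palatal), /qʰ/ (uvular).
Ejective: /t̪ʼ/ (dental), /tʼ/ (alveolar), /ʈʼ/ (retroflex), /cʼ/ (palatal), /qʼ/ (uvular).
The bilabial row has no ejective member, so the gap is the ejective bilabial stop /pʼ/.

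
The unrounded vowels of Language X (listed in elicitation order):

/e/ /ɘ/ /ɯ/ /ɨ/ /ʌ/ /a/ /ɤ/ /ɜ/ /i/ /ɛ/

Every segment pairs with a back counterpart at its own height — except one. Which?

High: /i/ ~ /ɨ/ ~ /ɯ/
High-mid: /e/ ~ /ɘ/ ~ /ɤ/
Low-mid: /ɛ/ ~ /ɜ/ ~ /ʌ/
Low: only /a/ (front); no back partner.
So /a/ is the unpaired segment.

/a/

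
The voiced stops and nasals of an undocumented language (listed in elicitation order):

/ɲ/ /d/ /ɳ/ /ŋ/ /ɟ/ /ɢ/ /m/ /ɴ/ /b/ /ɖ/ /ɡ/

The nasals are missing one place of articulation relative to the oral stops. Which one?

place of articulation  oral stop  nasal   
bilabial          b         m       
alveolar          d         —       
retroflex         ɖ         ɳ       
palatal           ɟ         ɲ       
velar             ɡ         ŋ       
uvular            ɢ         ɴ       
Every place of articulation has a nasal member except alveolar, where /n/ would be expected.

alveolar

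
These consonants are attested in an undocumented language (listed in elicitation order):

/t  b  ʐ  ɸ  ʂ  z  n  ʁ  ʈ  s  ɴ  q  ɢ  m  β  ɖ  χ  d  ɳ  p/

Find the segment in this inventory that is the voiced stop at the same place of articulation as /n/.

/d/

/n/ is an alveolar nasal.
The voiced stop at the same place is a voiced alveolar stop — in this inventory, /d/.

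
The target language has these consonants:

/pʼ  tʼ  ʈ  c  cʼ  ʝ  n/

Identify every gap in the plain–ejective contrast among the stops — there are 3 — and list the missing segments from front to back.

/p/, /t/, /ʈʼ/

place of articulation  plain     ejective
bilabial          —         pʼ      
alveolar          —         tʼ      
retroflex         ʈ         —       
palatal           c         cʼ      
Gaps, from front to back: bilabial lacks plain (/p/); alveolar lacks plain (/t/); retroflex lacks ejective (/ʈʼ/).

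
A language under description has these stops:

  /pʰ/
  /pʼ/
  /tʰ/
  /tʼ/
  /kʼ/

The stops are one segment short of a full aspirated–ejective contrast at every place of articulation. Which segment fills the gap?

/kʰ/

place of articulation  aspirated  ejective
bilabial          pʰ        pʼ      
alveolar          tʰ        tʼ      
velar             —         kʼ      
The velar row has no aspirated member, so the gap is the aspirated velar stop /kʰ/.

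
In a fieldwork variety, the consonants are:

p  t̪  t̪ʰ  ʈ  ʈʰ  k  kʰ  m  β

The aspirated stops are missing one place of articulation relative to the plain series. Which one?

place of articulation  plain     aspirated
bilabial          p         —       
dental            t̪        t̪ʰ     
retroflex         ʈ         ʈʰ      
velar             k         kʰ      
Every place of articulation has an aspirated member except bilabial, where /pʰ/ would be expected.

bilabial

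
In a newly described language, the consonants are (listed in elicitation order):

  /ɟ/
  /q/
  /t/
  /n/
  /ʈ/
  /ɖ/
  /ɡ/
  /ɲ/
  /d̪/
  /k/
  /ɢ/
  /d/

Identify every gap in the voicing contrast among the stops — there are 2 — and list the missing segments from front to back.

/t̪/, /c/

place of articulation  voiceless  voiced  
dental            —         d̪      
alveolar          t         d       
retroflex         ʈ         ɖ       
palatal           —         ɟ       
velar             k         ɡ       
uvular            q         ɢ       
Gaps, from front to back: dental lacks voiceless (/t̪/); palatal lacks voiceless (/c/).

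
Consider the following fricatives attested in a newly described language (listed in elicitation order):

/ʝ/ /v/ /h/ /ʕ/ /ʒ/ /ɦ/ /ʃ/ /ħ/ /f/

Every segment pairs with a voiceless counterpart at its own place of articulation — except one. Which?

/ʝ/

Labiodental: /f/ ~ /v/
Postalveolar: /ʃ/ ~ /ʒ/
Pharyngeal: /ħ/ ~ /ʕ/
Glottal: /h/ ~ /ɦ/
Palatal: only /ʝ/ (voiced); no voiceless partner.
So /ʝ/ is the unpaired segment.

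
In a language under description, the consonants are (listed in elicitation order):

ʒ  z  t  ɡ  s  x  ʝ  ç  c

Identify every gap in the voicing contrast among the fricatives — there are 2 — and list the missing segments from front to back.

Voiceless: /s/ (alveolar), /ç/ (palatal), /x/ (velar).
Voiced: /z/ (alveolar), /ʒ/ (postalveolar), /ʝ/ (palatal).
Gaps, from front to back: postalveolar lacks voiceless (/ʃ/); velar lacks voiced (/ɣ/).

/ʃ/, /ɣ/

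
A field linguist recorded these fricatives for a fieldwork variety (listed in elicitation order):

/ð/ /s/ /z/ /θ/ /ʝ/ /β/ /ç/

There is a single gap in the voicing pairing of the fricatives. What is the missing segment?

bilabial: voiceless —, voiced /β/.
dental: voiceless /θ/, voiced /ð/.
alveolar: voiceless /s/, voiced /z/.
palatal: voiceless /ç/, voiced /ʝ/.
The bilabial row has no voiceless member, so the gap is the voiceless bilabial fricative /ɸ/.

/ɸ/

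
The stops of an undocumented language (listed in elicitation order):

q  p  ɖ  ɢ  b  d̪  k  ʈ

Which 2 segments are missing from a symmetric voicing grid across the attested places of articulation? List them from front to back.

/t̪/, /ɡ/

bilabial: voiceless /p/, voiced /b/.
dental: voiceless —, voiced /d̪/.
retroflex: voiceless /ʈ/, voiced /ɖ/.
velar: voiceless /k/, voiced —.
uvular: voiceless /q/, voiced /ɢ/.
Gaps, from front to back: dental lacks voiceless (/t̪/); velar lacks voiced (/ɡ/).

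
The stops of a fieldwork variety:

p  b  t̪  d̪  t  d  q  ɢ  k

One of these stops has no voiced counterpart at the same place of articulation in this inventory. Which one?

Bilabial: /p/ ~ /b/
Dental: /t̪/ ~ /d̪/
Alveolar: /t/ ~ /d/
Uvular: /q/ ~ /ɢ/
Velar: only /k/ (voiceless); no voiced partner.
So /k/ is the unpaired segment.

/k/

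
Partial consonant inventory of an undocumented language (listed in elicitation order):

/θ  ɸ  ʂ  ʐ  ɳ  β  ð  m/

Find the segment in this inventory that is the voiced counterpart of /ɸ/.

/ɸ/ is a voiceless bilabial fricative.
The voiced counterpart is a voiced bilabial fricative — in this inventory, /β/.

/β/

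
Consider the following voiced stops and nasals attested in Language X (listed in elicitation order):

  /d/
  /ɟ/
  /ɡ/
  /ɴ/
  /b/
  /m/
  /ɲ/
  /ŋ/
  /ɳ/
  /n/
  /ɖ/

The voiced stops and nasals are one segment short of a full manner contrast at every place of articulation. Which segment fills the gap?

/ɢ/

bilabial: oral stop /b/, nasal /m/.
alveolar: oral stop /d/, nasal /n/.
retroflex: oral stop /ɖ/, nasal /ɳ/.
palatal: oral stop /ɟ/, nasal /ɲ/.
velar: oral stop /ɡ/, nasal /ŋ/.
uvular: oral stop —, nasal /ɴ/.
The uvular row has no oral stop member, so the gap is the uvular oral stop /ɢ/.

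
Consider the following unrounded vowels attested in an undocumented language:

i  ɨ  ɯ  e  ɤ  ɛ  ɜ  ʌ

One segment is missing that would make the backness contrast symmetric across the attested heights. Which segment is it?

/ɘ/

Front: /i/ (high), /e/ (high-mid), /ɛ/ (low-mid).
Central: /ɨ/ (high), /ɜ/ (low-mid).
Back: /ɯ/ (high), /ɤ/ (high-mid), /ʌ/ (low-mid).
The high-mid row has no central member, so the gap is the high-mid central unrounded vowel /ɘ/.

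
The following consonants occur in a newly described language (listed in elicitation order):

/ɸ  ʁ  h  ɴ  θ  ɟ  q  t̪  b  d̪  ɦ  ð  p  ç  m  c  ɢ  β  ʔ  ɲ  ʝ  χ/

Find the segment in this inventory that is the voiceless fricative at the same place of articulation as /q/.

/q/ is a voiceless uvular stop.
The voiceless fricative at the same place is a voiceless uvular fricative — in this inventory, /χ/.

/χ/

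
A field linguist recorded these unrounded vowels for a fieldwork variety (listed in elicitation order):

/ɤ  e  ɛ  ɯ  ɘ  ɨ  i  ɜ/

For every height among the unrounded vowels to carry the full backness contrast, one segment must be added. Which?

high: front /i/, central /ɨ/, back /ɯ/.
high-mid: front /e/, central /ɘ/, back /ɤ/.
low-mid: front /ɛ/, central /ɜ/, back —.
The low-mid row has no back member, so the gap is the low-mid back unrounded vowel /ʌ/.

/ʌ/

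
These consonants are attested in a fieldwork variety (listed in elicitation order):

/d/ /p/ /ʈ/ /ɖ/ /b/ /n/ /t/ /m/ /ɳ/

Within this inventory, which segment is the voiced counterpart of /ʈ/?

/ɖ/

/ʈ/ is a voiceless retroflex stop.
The voiced counterpart is a voiced retroflex stop — in this inventory, /ɖ/.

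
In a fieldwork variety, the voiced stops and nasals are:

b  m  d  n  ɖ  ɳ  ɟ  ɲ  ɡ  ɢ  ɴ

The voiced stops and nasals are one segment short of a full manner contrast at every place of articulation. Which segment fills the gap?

/ŋ/

Oral stop: /b/ (bilabial), /d/ (alveolar), /ɖ/ (retroflex), /ɟ/ (palatal), /ɡ/ (velar), /ɢ/ (uvular).
Nasal: /m/ (bilabial), /n/ (alveolar), /ɳ/ (retroflex), /ɲ/ (palatal), /ɴ/ (uvular).
The velar row has no nasal member, so the gap is the velar nasal /ŋ/.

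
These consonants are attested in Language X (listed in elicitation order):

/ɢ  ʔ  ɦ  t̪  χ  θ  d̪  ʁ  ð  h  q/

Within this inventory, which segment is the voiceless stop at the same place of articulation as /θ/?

/θ/ is a voiceless dental fricative.
The voiceless stop at the same place is a voiceless dental stop — in this inventory, /t̪/.

/t̪/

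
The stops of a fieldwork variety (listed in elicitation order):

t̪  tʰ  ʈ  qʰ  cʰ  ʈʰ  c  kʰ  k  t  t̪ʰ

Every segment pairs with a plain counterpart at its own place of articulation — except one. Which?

Dental: /t̪/ ~ /t̪ʰ/
Alveolar: /t/ ~ /tʰ/
Retroflex: /ʈ/ ~ /ʈʰ/
Palatal: /c/ ~ /cʰ/
Velar: /k/ ~ /kʰ/
Uvular: only /qʰ/ (aspirated); no plain partner.
So /qʰ/ is the unpaired segment.

/qʰ/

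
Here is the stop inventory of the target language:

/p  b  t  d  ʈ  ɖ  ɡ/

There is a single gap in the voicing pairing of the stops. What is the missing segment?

/k/

Voiceless: /p/ (bilabial), /t/ (alveolar), /ʈ/ (retroflex).
Voiced: /b/ (bilabial), /d/ (alveolar), /ɖ/ (retroflex), /ɡ/ (velar).
The velar row has no voiceless member, so the gap is the voiceless velar stop /k/.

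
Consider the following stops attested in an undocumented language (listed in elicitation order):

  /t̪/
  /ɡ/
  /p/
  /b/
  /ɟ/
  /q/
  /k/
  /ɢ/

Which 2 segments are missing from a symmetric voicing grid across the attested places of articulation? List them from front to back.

/d̪/, /c/

place of articulation  voiceless  voiced  
bilabial          p         b       
dental            t̪        —       
palatal           —         ɟ       
velar             k         ɡ       
uvular            q         ɢ       
Gaps, from front to back: dental lacks voiced (/d̪/); palatal lacks voiceless (/c/).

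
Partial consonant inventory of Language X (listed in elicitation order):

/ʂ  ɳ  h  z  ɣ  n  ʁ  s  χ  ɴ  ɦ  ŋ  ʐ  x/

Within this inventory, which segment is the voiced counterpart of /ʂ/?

/ʐ/

/ʂ/ is a voiceless retroflex fricative.
The voiced counterpart is a voiced retroflex fricative — in this inventory, /ʐ/.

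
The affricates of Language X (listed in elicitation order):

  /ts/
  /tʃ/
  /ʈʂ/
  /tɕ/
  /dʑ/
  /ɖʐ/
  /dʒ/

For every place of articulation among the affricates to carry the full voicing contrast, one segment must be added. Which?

alveolar: voiceless /ts/, voiced —.
postalveolar: voiceless /tʃ/, voiced /dʒ/.
retroflex: voiceless /ʈʂ/, voiced /ɖʐ/.
alveolo-palatal: voiceless /tɕ/, voiced /dʑ/.
The alveolar row has no voiced member, so the gap is the voiced alveolar affricate /dz/.

/dz/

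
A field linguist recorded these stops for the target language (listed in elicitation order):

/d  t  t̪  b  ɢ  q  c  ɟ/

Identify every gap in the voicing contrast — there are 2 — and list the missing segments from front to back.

Voiceless: /t̪/ (dental), /t/ (alveolar), /c/ (palatal), /q/ (uvular).
Voiced: /b/ (bilabial), /d/ (alveolar), /ɟ/ (palatal), /ɢ/ (uvular).
Gaps, from front to back: bilabial lacks voiceless (/p/); dental lacks voiced (/d̪/).

/p/, /d̪/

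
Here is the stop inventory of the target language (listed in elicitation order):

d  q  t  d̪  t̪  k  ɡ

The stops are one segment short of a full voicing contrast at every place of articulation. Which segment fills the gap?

/ɢ/

place of articulation  voiceless  voiced  
dental            t̪        d̪      
alveolar          t         d       
velar             k         ɡ       
uvular            q         —       
The uvular row has no voiced member, so the gap is the voiced uvular stop /ɢ/.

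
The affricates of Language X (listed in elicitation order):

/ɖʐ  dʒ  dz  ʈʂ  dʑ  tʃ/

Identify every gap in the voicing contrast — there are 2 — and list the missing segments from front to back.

/ts/, /tɕ/

Voiceless: /tʃ/ (postalveolar), /ʈʂ/ (retroflex).
Voiced: /dz/ (alveolar), /dʒ/ (postalveolar), /ɖʐ/ (retroflex), /dʑ/ (alveolo-palatal).
Gaps, from front to back: alveolar lacks voiceless (/ts/); alveolo-palatal lacks voiceless (/tɕ/).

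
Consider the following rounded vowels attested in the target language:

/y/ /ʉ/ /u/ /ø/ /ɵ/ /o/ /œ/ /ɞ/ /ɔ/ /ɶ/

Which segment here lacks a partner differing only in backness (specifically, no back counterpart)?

/ɶ/

High: /y/ ~ /ʉ/ ~ /u/
High-mid: /ø/ ~ /ɵ/ ~ /o/
Low-mid: /œ/ ~ /ɞ/ ~ /ɔ/
Low: only /ɶ/ (front); no back partner.
So /ɶ/ is the unpaired segment.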